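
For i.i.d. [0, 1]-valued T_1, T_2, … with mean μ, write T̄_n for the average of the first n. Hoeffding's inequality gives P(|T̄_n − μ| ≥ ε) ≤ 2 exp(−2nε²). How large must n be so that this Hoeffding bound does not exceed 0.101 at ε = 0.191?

Require 2·exp(−2nε²) ≤ 0.101, i.e. 2nε² ≥ ln(2/0.101) = 2.985782.
So n ≥ 2.985782 / (2·0.191²) = 40.922.
The smallest integer n is 41.

41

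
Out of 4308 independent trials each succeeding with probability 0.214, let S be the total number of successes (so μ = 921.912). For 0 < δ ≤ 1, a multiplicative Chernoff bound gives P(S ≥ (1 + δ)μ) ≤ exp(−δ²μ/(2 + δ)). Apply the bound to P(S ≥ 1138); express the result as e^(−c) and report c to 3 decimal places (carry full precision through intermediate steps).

Write 1138 = (1 + δ)μ, so δ = 1138/921.912 − 1 = 0.2343911…
Then the exponent is δ²μ/(2 + δ) = (1138 − μ)² / (μ·(2 + δ)) = 22.667970.

22.668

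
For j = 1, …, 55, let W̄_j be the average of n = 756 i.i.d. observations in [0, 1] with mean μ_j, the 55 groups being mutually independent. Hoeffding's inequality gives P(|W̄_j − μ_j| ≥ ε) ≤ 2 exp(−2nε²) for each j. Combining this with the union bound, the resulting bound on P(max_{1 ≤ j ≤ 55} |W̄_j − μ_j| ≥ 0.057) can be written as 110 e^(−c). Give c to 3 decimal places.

4.912

Union bound over the 55 events: P(max_{1 ≤ j ≤ 55} |W̄_j − μ_j| ≥ 0.057) ≤ 55·2·exp(−2nε²) = 110 exp(−2·756·0.057²).
So c = 2·756·0.057² = 4.9125.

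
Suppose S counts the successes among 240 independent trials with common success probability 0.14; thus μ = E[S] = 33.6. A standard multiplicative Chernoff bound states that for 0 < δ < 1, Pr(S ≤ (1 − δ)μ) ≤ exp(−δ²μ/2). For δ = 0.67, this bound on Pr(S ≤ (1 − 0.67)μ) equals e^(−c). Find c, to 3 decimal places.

c = δ²μ/2 = 0.67²·33.6/2 = 7.5415.

7.542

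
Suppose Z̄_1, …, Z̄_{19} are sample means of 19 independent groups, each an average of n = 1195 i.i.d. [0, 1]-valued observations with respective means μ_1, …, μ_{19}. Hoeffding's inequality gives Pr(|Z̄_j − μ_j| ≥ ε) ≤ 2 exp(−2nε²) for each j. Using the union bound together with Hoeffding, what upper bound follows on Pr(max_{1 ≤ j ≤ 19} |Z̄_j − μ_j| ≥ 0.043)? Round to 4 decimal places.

0.4577

Per-experiment Hoeffding bound: 2·exp(−2·1195·0.043²) = 2·exp(−4.41911) = 0.02409.
Union bound over 19 events: 19·0.02409 = 0.45771.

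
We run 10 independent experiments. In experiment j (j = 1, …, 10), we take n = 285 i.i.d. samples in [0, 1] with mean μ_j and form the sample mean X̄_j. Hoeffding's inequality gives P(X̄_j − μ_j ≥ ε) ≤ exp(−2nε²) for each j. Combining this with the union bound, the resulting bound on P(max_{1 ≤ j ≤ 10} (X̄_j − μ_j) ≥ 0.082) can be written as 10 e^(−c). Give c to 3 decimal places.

Union bound over the 10 events: P(max_{1 ≤ j ≤ 10} (X̄_j − μ_j) ≥ 0.082) ≤ 10·exp(−2nε²) = 10 exp(−2·285·0.082²).
So c = 2·285·0.082² = 3.8327.

3.833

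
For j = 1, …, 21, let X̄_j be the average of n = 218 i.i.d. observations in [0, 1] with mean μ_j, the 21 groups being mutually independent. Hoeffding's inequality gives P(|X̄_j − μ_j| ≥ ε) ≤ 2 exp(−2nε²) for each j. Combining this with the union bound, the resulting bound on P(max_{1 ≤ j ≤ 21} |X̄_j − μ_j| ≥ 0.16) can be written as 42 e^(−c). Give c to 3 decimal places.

11.162

Union bound over the 21 events: P(max_{1 ≤ j ≤ 21} |X̄_j − μ_j| ≥ 0.16) ≤ 21·2·exp(−2nε²) = 42 exp(−2·218·0.16²).
So c = 2·218·0.16² = 11.1616.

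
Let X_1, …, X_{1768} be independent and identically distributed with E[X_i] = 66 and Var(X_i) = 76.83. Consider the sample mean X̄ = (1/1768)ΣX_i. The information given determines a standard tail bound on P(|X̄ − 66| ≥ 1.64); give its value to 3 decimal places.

With mean and variance of each term known, Chebyshev's inequality bounds the deviation of the sum (or sample mean).
Var(X̄) = Var(X_i)/n = 76.83/1768 = 0.043456.
Chebyshev: P(|X̄ − 66| ≥ 1.64) ≤ Var(X̄)/(1.64)² = 76.83/(1768·1.64²) = 0.0162.

0.016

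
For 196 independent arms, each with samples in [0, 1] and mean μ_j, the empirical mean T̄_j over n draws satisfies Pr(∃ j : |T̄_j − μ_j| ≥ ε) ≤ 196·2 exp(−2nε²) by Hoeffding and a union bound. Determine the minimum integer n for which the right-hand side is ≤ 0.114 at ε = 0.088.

Need 2·196·exp(−2nε²) ≤ 0.114, i.e. exp(−2nε²) ≤ 0.114/392.
So 2nε² ≥ ln(392/0.114) = 8.142819.
Hence n ≥ 8.142819/(2·0.088²) = 525.750.
The smallest integer n is 526.

526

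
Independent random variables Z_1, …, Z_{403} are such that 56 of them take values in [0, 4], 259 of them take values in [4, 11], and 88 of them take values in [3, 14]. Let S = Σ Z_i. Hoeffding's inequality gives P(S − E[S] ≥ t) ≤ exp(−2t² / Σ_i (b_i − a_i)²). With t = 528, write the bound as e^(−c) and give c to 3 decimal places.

23.007

Σ(b_i − a_i)² = 56·4² + 259·7² + 88·11² = 24235.
c = 2t² / 24235 = 2·528² / 24235 = 23.0067.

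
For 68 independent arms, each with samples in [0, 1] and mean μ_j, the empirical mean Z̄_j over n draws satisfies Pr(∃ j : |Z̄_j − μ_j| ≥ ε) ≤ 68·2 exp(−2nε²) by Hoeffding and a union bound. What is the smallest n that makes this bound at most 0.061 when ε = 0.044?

Need 2·68·exp(−2nε²) ≤ 0.061, i.e. exp(−2nε²) ≤ 0.061/136.
So 2nε² ≥ ln(136/0.061) = 7.709536.
Hence n ≥ 7.709536/(2·0.044²) = 1991.099.
The smallest integer n is 1992.

1992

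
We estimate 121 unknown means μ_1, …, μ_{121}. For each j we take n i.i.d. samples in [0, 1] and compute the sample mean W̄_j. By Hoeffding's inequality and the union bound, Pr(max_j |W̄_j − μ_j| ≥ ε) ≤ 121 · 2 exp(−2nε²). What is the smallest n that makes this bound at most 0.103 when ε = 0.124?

253

Need 2·121·exp(−2nε²) ≤ 0.103, i.e. exp(−2nε²) ≤ 0.103/242.
So 2nε² ≥ ln(242/0.103) = 7.761964.
Hence n ≥ 7.761964/(2·0.124²) = 252.405.
The smallest integer n is 253.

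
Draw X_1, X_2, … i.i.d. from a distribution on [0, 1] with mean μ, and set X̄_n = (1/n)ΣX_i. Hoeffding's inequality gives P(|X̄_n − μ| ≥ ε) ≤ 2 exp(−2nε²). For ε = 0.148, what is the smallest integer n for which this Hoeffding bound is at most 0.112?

Require 2·exp(−2nε²) ≤ 0.112, i.e. 2nε² ≥ ln(2/0.112) = 2.882404.
So n ≥ 2.882404 / (2·0.148²) = 65.796.
The smallest integer n is 66.

66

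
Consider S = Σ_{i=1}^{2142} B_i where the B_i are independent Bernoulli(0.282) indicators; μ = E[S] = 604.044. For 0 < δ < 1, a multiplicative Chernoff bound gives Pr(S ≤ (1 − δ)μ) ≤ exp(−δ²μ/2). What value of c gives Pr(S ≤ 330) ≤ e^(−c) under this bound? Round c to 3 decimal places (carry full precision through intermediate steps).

Write 330 = (1 − δ)μ, so δ = 1 − 330/604.044 = 0.4536822…
Then the exponent is δ²μ/2 = (μ − 330)²/(2μ) = 62.164440.

62.164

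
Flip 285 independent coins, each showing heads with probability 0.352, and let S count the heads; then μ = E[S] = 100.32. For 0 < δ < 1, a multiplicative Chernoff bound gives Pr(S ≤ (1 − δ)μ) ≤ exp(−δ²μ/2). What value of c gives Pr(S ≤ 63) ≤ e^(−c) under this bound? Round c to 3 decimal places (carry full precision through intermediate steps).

Write 63 = (1 − δ)μ, so δ = 1 − 63/100.32 = 0.3720096…
Then the exponent is δ²μ/2 = (μ − 63)²/(2μ) = 6.941699.

6.942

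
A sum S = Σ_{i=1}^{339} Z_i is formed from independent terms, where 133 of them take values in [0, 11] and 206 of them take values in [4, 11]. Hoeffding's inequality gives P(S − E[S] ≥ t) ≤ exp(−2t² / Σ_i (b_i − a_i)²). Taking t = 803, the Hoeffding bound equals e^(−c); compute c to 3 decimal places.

49.246

Σ(b_i − a_i)² = 133·11² + 206·7² = 26187.
c = 2t² / 26187 = 2·803² / 26187 = 49.2465.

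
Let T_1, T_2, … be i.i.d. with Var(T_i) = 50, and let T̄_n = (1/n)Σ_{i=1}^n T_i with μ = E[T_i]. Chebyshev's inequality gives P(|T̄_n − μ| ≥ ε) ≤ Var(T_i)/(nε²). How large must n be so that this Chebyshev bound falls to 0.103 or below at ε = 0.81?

Require 50/(n·0.81²) ≤ 0.103, i.e. n ≥ 50/(0.103·0.81²) = 739.882.
The smallest integer n is 740.

740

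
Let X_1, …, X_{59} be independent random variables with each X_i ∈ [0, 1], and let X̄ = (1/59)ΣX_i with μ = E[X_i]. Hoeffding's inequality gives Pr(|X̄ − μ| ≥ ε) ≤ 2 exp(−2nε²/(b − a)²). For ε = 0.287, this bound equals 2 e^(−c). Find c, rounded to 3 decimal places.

c = 2nε²/(b − a)² = 2·59·0.287² / 1² = 9.7195.

9.720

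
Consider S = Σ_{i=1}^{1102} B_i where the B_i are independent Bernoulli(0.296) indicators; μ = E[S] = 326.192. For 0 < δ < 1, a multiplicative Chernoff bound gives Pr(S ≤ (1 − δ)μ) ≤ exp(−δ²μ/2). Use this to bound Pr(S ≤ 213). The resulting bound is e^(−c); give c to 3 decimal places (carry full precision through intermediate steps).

Write 213 = (1 − δ)μ, so δ = 1 − 213/326.192 = 0.3470103…
Then the exponent is δ²μ/2 = (μ − 213)²/(2μ) = 19.639398.

19.639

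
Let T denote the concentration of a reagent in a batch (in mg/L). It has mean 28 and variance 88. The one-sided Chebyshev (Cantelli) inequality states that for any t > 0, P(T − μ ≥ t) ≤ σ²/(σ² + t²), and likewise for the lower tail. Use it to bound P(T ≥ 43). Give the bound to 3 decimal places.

0.281

Here σ² = 88 and t = 15, so σ² + t² = 313.
Cantelli's bound: 88/313 = 0.2812.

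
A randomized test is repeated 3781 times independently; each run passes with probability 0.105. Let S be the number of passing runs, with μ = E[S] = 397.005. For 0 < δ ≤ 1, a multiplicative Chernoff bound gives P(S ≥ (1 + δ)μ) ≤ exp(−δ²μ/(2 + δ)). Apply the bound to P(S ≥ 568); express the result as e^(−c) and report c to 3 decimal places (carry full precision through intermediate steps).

Write 568 = (1 + δ)μ, so δ = 568/397.005 − 1 = 0.4307125…
Then the exponent is δ²μ/(2 + δ) = (568 − μ)² / (μ·(2 + δ)) = 30.299625.

30.300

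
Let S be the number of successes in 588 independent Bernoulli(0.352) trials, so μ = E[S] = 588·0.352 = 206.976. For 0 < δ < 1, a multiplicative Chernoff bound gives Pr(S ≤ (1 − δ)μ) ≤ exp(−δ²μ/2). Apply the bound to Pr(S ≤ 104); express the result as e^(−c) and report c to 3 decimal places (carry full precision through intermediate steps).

25.617

Write 104 = (1 − δ)μ, so δ = 1 − 104/206.976 = 0.4975263…
Then the exponent is δ²μ/2 = (μ − 104)²/(2μ) = 25.616633.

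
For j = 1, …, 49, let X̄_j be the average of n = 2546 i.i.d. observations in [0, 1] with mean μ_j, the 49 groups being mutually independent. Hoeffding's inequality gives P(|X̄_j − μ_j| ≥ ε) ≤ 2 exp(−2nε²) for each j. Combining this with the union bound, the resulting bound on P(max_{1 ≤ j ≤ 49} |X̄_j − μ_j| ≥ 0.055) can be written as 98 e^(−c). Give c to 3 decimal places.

15.403

Union bound over the 49 events: P(max_{1 ≤ j ≤ 49} |X̄_j − μ_j| ≥ 0.055) ≤ 49·2·exp(−2nε²) = 98 exp(−2·2546·0.055²).
So c = 2·2546·0.055² = 15.4033.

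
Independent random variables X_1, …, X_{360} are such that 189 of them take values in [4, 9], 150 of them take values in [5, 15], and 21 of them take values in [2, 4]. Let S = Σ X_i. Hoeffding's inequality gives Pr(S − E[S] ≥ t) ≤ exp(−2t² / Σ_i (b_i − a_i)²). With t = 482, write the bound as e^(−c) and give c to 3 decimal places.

Σ(b_i − a_i)² = 189·5² + 150·10² + 21·2² = 19809.
c = 2t² / 19809 = 2·482² / 19809 = 23.4564.

23.456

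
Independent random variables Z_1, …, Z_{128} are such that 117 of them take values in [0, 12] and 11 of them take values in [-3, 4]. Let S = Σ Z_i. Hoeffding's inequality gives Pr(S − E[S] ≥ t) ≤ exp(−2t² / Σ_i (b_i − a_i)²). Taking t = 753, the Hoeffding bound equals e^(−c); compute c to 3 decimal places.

Σ(b_i − a_i)² = 117·12² + 11·7² = 17387.
c = 2t² / 17387 = 2·753² / 17387 = 65.2222.

65.222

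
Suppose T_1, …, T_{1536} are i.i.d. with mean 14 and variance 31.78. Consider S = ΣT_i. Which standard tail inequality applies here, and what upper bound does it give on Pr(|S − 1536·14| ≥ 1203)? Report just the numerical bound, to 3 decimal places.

0.034

With mean and variance of each term known, Chebyshev's inequality bounds the deviation of the sum (or sample mean).
Var(S) = n·Var(T_i) = 1536·31.78 = 48814.08.
Chebyshev: Pr(|S − 1536·14| ≥ 1203) ≤ Var(S)/1203² = 48814.08/1447209 = 0.0337.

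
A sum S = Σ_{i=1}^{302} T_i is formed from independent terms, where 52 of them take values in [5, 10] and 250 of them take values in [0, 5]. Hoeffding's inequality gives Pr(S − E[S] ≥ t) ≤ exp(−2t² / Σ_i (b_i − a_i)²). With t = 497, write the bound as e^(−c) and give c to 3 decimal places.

65.433

Σ(b_i − a_i)² = 52·5² + 250·5² = 7550.
c = 2t² / 7550 = 2·497² / 7550 = 65.4328.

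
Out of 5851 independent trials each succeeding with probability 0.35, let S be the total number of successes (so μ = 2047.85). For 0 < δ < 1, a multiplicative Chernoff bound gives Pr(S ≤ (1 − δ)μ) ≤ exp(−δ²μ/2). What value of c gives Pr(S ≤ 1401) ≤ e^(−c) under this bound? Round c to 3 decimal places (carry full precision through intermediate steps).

Write 1401 = (1 − δ)μ, so δ = 1 − 1401/2047.85 = 0.3158679…
Then the exponent is δ²μ/2 = (μ − 1401)²/(2μ) = 102.159563.

102.160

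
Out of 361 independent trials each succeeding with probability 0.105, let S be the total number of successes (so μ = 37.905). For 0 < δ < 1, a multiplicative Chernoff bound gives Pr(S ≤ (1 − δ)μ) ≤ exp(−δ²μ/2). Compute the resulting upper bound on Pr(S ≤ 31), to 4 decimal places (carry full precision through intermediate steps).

Write 31 = (1 − δ)μ, so δ = 1 − 31/37.905 = 0.1821659…
Then the exponent is δ²μ/2 = (μ − 31)²/(2μ) = 0.628928.
Bound = exp(−0.628928) = 0.53316.

0.5332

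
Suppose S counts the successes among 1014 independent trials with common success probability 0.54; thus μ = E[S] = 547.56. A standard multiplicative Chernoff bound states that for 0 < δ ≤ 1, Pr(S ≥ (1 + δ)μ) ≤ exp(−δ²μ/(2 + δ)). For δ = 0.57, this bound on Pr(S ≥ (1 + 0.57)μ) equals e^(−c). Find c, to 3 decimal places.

69.223

c = δ²μ/(2 + δ) = 0.57²·547.56/(2 + 0.57) = 69.2227.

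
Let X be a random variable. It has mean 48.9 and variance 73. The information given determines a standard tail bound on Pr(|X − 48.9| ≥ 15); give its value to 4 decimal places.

0.3244

Mean and variance are known, so Chebyshev's inequality applies.
Chebyshev: Pr(|X − μ| ≥ t) ≤ Var(X)/t².
Bound = 73 / 225 = 0.3244.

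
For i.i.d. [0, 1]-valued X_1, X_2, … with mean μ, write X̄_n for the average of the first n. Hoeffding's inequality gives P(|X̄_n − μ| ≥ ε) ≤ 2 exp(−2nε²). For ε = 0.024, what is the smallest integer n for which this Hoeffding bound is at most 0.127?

2393

Require 2·exp(−2nε²) ≤ 0.127, i.e. 2nε² ≥ ln(2/0.127) = 2.756715.
So n ≥ 2.756715 / (2·0.024²) = 2392.982.
The smallest integer n is 2393.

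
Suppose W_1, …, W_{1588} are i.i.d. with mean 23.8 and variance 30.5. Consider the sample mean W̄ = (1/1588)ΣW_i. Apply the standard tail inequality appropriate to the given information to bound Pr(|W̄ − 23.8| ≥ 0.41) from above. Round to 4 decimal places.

0.1143

With mean and variance of each term known, Chebyshev's inequality bounds the deviation of the sum (or sample mean).
Var(W̄) = Var(W_i)/n = 30.5/1588 = 0.019207.
Chebyshev: Pr(|W̄ − 23.8| ≥ 0.41) ≤ Var(W̄)/(0.41)² = 30.5/(1588·0.41²) = 0.1143.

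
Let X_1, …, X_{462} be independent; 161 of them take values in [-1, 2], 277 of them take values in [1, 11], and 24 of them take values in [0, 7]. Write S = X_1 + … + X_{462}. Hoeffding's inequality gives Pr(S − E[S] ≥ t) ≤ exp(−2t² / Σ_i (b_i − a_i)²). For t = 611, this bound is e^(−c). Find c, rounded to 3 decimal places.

Σ(b_i − a_i)² = 161·3² + 277·10² + 24·7² = 30325.
c = 2t² / 30325 = 2·611² / 30325 = 24.6213.

24.621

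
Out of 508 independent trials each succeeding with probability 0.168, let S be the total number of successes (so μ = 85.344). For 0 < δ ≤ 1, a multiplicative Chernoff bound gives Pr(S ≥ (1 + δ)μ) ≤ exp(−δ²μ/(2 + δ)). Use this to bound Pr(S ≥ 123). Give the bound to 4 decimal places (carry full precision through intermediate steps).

0.0011

Write 123 = (1 + δ)μ, so δ = 123/85.344 − 1 = 0.4412261…
Then the exponent is δ²μ/(2 + δ) = (123 − μ)² / (μ·(2 + δ)) = 6.805928.
Bound = exp(−6.805928) = 0.00111.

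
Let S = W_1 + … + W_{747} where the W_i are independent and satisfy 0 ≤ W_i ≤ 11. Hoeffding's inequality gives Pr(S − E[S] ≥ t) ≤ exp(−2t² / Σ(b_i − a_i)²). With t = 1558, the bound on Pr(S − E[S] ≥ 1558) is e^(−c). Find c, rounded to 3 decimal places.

Σ(b_i − a_i)² = 747·(11)² = 90387.
c = 2t²/90387 = 2·1558²/90387 = 53.7105.

53.710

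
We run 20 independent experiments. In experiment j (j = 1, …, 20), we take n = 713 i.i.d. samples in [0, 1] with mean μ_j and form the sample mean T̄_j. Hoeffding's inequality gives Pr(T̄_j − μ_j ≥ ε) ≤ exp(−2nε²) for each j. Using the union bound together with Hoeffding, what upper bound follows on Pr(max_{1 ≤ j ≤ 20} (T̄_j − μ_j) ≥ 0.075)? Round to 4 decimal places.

Per-experiment Hoeffding bound: exp(−2·713·0.075²) = exp(−8.02125) = 0.00032841.
Union bound over 20 events: 20·0.00032841 = 0.00657.

0.0066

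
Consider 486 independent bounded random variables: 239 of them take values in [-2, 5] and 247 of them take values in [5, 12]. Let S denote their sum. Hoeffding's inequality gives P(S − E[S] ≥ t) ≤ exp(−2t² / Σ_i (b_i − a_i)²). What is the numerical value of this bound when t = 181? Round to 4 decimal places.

Σ(b_i − a_i)² = 239·7² + 247·7² = 23814.
Exponent = 2·181² / 23814 = 2.75141.
Bound = exp(−2.75141) = 0.06384.

0.0638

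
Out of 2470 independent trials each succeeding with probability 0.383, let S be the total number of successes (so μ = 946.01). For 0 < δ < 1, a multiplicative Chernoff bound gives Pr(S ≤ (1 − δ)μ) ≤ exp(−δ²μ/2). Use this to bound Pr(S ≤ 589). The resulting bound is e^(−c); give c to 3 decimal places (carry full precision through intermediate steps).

67.365

Write 589 = (1 − δ)μ, so δ = 1 − 589/946.01 = 0.377385…
Then the exponent is δ²μ/2 = (μ − 589)²/(2μ) = 67.365112.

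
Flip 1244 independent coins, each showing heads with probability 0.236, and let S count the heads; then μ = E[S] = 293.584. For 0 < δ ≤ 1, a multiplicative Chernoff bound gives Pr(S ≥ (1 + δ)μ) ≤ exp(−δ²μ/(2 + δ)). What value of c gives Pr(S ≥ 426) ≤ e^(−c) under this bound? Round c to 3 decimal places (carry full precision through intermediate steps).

Write 426 = (1 + δ)μ, so δ = 426/293.584 − 1 = 0.4510328…
Then the exponent is δ²μ/(2 + δ) = (426 − μ)² / (μ·(2 + δ)) = 24.366852.

24.367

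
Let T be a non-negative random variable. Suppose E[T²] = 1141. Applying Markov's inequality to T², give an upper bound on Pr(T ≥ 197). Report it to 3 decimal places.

0.029

Since T ≥ 0, the event {T ≥ 197} is the same as {T² ≥ 38809}.
Markov's inequality applied to T² gives Pr(T² ≥ 38809) ≤ E[T²]/38809 = 1141/38809 = 0.0294.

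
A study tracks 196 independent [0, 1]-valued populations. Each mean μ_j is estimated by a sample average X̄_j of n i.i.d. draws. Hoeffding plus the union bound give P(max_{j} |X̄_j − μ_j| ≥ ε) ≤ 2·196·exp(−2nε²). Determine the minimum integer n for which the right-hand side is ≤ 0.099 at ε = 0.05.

1657

Need 2·196·exp(−2nε²) ≤ 0.099, i.e. exp(−2nε²) ≤ 0.099/392.
So 2nε² ≥ ln(392/0.099) = 8.283897.
Hence n ≥ 8.283897/(2·0.05²) = 1656.779.
The smallest integer n is 1657.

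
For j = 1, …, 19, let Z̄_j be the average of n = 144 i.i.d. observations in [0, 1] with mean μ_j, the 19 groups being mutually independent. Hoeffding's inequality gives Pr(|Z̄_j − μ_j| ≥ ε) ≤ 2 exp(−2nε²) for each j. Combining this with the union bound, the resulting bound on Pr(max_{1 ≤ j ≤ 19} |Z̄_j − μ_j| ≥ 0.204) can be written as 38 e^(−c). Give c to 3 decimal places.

11.985

Union bound over the 19 events: Pr(max_{1 ≤ j ≤ 19} |Z̄_j − μ_j| ≥ 0.204) ≤ 19·2·exp(−2nε²) = 38 exp(−2·144·0.204²).
So c = 2·144·0.204² = 11.9854.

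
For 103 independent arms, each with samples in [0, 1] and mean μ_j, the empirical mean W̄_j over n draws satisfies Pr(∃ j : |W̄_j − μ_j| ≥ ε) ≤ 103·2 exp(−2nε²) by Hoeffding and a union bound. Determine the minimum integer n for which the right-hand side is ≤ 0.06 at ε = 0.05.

Need 2·103·exp(−2nε²) ≤ 0.06, i.e. exp(−2nε²) ≤ 0.06/206.
So 2nε² ≥ ln(206/0.06) = 8.141287.
Hence n ≥ 8.141287/(2·0.05²) = 1628.257.
The smallest integer n is 1629.

1629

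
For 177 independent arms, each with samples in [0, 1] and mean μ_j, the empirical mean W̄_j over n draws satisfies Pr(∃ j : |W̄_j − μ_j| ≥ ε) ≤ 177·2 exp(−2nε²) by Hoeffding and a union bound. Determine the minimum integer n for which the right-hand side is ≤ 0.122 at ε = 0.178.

126

Need 2·177·exp(−2nε²) ≤ 0.122, i.e. exp(−2nε²) ≤ 0.122/354.
So 2nε² ≥ ln(354/0.122) = 7.973031.
Hence n ≥ 7.973031/(2·0.178²) = 125.821.
The smallest integer n is 126.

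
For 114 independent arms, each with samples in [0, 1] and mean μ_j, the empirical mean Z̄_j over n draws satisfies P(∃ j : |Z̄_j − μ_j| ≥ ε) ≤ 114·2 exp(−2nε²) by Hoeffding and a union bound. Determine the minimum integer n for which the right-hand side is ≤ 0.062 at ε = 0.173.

Need 2·114·exp(−2nε²) ≤ 0.062, i.e. exp(−2nε²) ≤ 0.062/228.
So 2nε² ≥ ln(228/0.062) = 8.209967.
Hence n ≥ 8.209967/(2·0.173²) = 137.157.
The smallest integer n is 138.

138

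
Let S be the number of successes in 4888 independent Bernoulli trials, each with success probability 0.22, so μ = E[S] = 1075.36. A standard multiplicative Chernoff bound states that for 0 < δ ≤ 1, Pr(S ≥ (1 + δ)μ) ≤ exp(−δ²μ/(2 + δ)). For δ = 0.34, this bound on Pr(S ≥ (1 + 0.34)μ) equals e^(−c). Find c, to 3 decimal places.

53.125

c = δ²μ/(2 + δ) = 0.34²·1075.36/(2 + 0.34) = 53.1246.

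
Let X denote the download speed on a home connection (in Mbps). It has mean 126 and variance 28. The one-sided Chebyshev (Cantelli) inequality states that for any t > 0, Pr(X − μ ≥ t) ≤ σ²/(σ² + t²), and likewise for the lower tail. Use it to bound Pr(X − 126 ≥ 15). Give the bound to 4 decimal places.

Here σ² = 28 and t = 15, so σ² + t² = 253.
Cantelli's bound: 28/253 = 0.1107.

0.1107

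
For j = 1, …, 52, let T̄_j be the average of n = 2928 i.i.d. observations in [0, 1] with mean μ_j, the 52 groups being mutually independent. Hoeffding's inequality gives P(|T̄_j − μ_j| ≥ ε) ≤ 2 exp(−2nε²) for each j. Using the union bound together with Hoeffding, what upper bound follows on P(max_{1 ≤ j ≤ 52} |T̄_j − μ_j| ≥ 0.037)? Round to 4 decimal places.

Per-experiment Hoeffding bound: 2·exp(−2·2928·0.037²) = 2·exp(−8.01686) = 0.00065971.
Union bound over 52 events: 52·0.00065971 = 0.03430.

0.0343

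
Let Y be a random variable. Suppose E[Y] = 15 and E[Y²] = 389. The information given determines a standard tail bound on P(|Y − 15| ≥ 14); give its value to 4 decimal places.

0.8367

The first two moments determine the variance, so Chebyshev's inequality is the sharpest standard bound available.
Var(Y) = E[Y²] − (E[Y])² = 389 − 225 = 164.
Chebyshev's inequality: P(|Y − μ| ≥ t) ≤ Var(Y)/t² = 164/196 = 0.8367.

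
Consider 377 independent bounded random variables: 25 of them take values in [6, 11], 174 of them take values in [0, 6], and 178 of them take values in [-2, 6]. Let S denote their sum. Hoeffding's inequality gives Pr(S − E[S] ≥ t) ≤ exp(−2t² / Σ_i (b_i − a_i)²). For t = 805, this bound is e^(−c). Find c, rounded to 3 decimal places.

Σ(b_i − a_i)² = 25·5² + 174·6² + 178·8² = 18281.
c = 2t² / 18281 = 2·805² / 18281 = 70.8960.

70.896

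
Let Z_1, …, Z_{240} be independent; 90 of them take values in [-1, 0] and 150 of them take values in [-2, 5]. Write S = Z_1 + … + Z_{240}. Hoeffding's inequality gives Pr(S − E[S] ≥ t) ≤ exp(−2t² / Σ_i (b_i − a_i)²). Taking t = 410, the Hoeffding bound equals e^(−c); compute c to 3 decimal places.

45.188

Σ(b_i − a_i)² = 90·1² + 150·7² = 7440.
c = 2t² / 7440 = 2·410² / 7440 = 45.1882.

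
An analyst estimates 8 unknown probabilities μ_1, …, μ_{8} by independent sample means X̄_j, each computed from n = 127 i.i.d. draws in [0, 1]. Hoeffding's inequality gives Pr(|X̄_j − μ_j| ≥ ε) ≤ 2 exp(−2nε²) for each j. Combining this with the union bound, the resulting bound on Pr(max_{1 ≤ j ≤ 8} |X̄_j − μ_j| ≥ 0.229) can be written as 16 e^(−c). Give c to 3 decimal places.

13.320

Union bound over the 8 events: Pr(max_{1 ≤ j ≤ 8} |X̄_j − μ_j| ≥ 0.229) ≤ 8·2·exp(−2nε²) = 16 exp(−2·127·0.229²).
So c = 2·127·0.229² = 13.3200.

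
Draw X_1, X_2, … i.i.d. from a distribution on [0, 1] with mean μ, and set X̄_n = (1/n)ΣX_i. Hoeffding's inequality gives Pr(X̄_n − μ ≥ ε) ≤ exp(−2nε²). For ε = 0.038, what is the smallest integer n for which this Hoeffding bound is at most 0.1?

798

Require exp(−2nε²) ≤ 0.1, i.e. 2nε² ≥ ln(1/0.1) = 2.302585.
So n ≥ 2.302585 / (2·0.038²) = 797.294.
The smallest integer n is 798.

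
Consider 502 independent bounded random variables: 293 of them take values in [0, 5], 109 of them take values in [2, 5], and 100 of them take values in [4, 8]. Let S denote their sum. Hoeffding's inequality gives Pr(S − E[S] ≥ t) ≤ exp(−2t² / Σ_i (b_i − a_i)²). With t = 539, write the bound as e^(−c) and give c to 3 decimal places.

58.656

Σ(b_i − a_i)² = 293·5² + 109·3² + 100·4² = 9906.
c = 2t² / 9906 = 2·539² / 9906 = 58.6556.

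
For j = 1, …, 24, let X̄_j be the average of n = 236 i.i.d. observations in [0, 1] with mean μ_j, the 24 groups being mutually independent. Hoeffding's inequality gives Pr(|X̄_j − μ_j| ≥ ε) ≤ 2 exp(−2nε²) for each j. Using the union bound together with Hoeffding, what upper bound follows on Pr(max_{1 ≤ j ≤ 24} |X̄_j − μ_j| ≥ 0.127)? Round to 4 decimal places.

0.0237

Per-experiment Hoeffding bound: 2·exp(−2·236·0.127²) = 2·exp(−7.61289) = 0.00098809.
Union bound over 24 events: 24·0.00098809 = 0.02371.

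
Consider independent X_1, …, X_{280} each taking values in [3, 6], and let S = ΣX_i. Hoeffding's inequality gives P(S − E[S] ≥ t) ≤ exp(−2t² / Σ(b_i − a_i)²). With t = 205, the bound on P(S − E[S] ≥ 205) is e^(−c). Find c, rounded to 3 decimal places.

Σ(b_i − a_i)² = 280·(3)² = 2520.
c = 2t²/2520 = 2·205²/2520 = 33.3532.

33.353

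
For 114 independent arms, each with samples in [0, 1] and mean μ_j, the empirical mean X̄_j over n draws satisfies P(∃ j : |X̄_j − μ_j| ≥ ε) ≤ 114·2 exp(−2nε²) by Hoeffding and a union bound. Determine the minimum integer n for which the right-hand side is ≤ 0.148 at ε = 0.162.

Need 2·114·exp(−2nε²) ≤ 0.148, i.e. exp(−2nε²) ≤ 0.148/228.
So 2nε² ≥ ln(228/0.148) = 7.339889.
Hence n ≥ 7.339889/(2·0.162²) = 139.839.
The smallest integer n is 140.

140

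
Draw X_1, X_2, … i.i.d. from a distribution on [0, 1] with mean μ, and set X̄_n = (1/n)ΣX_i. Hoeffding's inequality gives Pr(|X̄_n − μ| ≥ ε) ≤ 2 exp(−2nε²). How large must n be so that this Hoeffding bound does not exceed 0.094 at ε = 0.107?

134

Require 2·exp(−2nε²) ≤ 0.094, i.e. 2nε² ≥ ln(2/0.094) = 3.057608.
So n ≥ 3.057608 / (2·0.107²) = 133.532.
The smallest integer n is 134.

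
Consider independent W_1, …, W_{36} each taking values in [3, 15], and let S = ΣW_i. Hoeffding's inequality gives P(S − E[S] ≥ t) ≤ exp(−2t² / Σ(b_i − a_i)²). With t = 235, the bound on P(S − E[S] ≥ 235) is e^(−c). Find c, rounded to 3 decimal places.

Σ(b_i − a_i)² = 36·(12)² = 5184.
c = 2t²/5184 = 2·235²/5184 = 21.3059.

21.306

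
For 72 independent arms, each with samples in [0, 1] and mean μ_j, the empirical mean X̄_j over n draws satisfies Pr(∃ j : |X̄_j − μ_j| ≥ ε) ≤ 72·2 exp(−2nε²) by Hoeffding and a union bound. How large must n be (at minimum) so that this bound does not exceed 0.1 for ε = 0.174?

121

Need 2·72·exp(−2nε²) ≤ 0.1, i.e. exp(−2nε²) ≤ 0.1/144.
So 2nε² ≥ ln(144/0.1) = 7.272398.
Hence n ≥ 7.272398/(2·0.174²) = 120.102.
The smallest integer n is 121.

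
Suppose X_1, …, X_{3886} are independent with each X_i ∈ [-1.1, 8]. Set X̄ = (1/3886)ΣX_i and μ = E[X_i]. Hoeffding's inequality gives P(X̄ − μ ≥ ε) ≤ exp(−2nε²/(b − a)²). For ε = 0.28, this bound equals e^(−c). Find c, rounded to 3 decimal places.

7.358

c = 2nε²/(b − a)² = 2·3886·0.28² / 9.1² = 7.3581.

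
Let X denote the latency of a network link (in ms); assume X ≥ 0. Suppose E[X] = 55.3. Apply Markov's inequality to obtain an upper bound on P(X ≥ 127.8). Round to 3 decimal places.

Markov's inequality: for a non-negative random variable, P(X ≥ a) ≤ E[X]/a.
Here E[X] = 55.3 and a = 127.8, so the bound is 55.3/127.8 = 0.4327.

0.433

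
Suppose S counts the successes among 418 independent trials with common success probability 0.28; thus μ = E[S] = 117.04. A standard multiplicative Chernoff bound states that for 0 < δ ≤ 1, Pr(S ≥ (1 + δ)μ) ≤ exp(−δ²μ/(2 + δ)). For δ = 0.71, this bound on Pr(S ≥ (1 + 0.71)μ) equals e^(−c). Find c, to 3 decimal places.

c = δ²μ/(2 + δ) = 0.71²·117.04/(2 + 0.71) = 21.7712.

21.771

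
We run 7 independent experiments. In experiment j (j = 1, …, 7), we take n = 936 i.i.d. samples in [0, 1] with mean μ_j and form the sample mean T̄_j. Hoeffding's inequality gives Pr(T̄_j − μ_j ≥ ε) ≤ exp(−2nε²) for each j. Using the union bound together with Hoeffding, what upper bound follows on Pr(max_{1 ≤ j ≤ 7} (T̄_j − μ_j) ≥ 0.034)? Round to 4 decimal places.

Per-experiment Hoeffding bound: exp(−2·936·0.034²) = exp(−2.16403) = 0.11486.
Union bound over 7 events: 7·0.11486 = 0.80403.

0.8040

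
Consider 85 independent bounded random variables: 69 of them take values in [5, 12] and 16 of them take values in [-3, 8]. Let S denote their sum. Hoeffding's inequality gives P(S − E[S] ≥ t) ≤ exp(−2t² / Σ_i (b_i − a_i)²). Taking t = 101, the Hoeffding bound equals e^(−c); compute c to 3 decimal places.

3.837

Σ(b_i − a_i)² = 69·7² + 16·11² = 5317.
c = 2t² / 5317 = 2·101² / 5317 = 3.8371.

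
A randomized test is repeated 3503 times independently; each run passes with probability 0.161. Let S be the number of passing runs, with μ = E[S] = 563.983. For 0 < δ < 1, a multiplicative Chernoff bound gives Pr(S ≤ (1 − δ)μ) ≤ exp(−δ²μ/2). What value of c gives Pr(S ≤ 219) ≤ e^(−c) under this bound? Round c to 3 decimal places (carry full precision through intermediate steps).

105.511

Write 219 = (1 − δ)μ, so δ = 1 − 219/563.983 = 0.6116904…
Then the exponent is δ²μ/2 = (μ − 219)²/(2μ) = 105.511399.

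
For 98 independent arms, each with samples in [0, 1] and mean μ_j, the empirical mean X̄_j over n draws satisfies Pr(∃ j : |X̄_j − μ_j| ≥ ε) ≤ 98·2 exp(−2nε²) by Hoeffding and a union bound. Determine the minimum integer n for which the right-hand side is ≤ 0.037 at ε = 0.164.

Need 2·98·exp(−2nε²) ≤ 0.037, i.e. exp(−2nε²) ≤ 0.037/196.
So 2nε² ≥ ln(196/0.037) = 8.574952.
Hence n ≥ 8.574952/(2·0.164²) = 159.409.
The smallest integer n is 160.

160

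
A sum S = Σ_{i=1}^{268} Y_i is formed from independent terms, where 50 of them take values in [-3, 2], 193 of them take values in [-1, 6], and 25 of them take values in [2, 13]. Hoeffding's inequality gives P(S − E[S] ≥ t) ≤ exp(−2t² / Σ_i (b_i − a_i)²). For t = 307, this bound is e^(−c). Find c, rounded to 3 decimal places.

13.727

Σ(b_i − a_i)² = 50·5² + 193·7² + 25·11² = 13732.
c = 2t² / 13732 = 2·307² / 13732 = 13.7269.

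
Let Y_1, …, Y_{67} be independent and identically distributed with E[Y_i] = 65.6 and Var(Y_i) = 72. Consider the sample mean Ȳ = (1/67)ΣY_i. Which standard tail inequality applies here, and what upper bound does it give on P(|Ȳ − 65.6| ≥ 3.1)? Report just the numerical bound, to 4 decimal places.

With mean and variance of each term known, Chebyshev's inequality bounds the deviation of the sum (or sample mean).
Var(Ȳ) = Var(Y_i)/n = 72/67 = 1.0746.
Chebyshev: P(|Ȳ − 65.6| ≥ 3.1) ≤ Var(Ȳ)/(3.1)² = 72/(67·3.1²) = 0.1118.

0.1118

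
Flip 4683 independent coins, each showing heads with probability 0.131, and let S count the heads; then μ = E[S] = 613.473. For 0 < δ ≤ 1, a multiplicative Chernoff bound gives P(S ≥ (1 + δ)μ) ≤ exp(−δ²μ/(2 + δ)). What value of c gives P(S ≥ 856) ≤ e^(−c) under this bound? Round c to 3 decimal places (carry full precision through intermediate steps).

40.028

Write 856 = (1 + δ)μ, so δ = 856/613.473 − 1 = 0.3953344…
Then the exponent is δ²μ/(2 + δ) = (856 − μ)² / (μ·(2 + δ)) = 40.027510.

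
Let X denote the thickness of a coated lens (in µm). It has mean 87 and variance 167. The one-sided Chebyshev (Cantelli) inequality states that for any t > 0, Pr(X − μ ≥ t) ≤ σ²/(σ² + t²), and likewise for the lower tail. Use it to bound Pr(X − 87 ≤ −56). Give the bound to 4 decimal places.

0.0506

Here σ² = 167 and t = 56, so σ² + t² = 3303.
Cantelli's bound: 167/3303 = 0.0506.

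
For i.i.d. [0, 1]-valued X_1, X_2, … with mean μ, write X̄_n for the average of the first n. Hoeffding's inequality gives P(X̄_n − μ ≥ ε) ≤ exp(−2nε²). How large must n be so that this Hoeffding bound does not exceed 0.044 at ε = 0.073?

294

Require exp(−2nε²) ≤ 0.044, i.e. 2nε² ≥ ln(1/0.044) = 3.123566.
So n ≥ 3.123566 / (2·0.073²) = 293.072.
The smallest integer n is 294.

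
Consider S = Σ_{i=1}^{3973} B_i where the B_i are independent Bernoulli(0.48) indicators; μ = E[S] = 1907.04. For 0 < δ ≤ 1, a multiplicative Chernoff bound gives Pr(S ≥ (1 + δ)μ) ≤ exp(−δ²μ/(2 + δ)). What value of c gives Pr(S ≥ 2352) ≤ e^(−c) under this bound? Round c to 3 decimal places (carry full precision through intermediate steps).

46.487

Write 2352 = (1 + δ)μ, so δ = 2352/1907.04 − 1 = 0.2333249…
Then the exponent is δ²μ/(2 + δ) = (2352 − μ)² / (μ·(2 + δ)) = 46.486861.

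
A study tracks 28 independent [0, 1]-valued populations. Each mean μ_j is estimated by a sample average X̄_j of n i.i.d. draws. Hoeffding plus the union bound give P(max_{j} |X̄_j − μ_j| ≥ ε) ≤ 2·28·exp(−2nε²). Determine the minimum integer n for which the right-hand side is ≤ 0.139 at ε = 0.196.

79

Need 2·28·exp(−2nε²) ≤ 0.139, i.e. exp(−2nε²) ≤ 0.139/56.
So 2nε² ≥ ln(56/0.139) = 5.998633.
Hence n ≥ 5.998633/(2·0.196²) = 78.075.
The smallest integer n is 79.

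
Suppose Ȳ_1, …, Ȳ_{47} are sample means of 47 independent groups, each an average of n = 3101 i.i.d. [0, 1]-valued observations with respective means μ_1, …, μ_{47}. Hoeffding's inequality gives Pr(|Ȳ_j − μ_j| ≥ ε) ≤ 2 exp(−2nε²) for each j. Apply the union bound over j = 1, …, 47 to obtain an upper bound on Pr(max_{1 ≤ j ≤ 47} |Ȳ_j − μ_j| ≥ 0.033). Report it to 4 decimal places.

Per-experiment Hoeffding bound: 2·exp(−2·3101·0.033²) = 2·exp(−6.75398) = 0.0023325.
Union bound over 47 events: 47·0.0023325 = 0.10963.

0.1096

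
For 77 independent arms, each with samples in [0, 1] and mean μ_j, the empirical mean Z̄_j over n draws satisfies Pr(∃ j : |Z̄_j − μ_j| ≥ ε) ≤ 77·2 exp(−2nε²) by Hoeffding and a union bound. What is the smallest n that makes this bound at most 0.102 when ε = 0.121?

Need 2·77·exp(−2nε²) ≤ 0.102, i.e. exp(−2nε²) ≤ 0.102/154.
So 2nε² ≥ ln(154/0.102) = 7.319735.
Hence n ≥ 7.319735/(2·0.121²) = 249.974.
The smallest integer n is 250.

250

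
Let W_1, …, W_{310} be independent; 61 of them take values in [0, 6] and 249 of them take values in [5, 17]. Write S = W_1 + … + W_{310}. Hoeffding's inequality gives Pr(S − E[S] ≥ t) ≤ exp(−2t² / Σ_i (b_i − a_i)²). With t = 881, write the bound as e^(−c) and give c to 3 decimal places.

Σ(b_i − a_i)² = 61·6² + 249·12² = 38052.
c = 2t² / 38052 = 2·881² / 38052 = 40.7948.

40.795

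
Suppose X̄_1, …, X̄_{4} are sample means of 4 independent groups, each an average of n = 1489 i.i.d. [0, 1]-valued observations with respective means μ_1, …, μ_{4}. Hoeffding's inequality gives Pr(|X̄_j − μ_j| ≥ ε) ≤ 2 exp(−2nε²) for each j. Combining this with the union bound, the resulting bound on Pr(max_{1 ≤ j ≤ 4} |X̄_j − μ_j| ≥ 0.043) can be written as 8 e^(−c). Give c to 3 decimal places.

Union bound over the 4 events: Pr(max_{1 ≤ j ≤ 4} |X̄_j − μ_j| ≥ 0.043) ≤ 4·2·exp(−2nε²) = 8 exp(−2·1489·0.043²).
So c = 2·1489·0.043² = 5.5063.

5.506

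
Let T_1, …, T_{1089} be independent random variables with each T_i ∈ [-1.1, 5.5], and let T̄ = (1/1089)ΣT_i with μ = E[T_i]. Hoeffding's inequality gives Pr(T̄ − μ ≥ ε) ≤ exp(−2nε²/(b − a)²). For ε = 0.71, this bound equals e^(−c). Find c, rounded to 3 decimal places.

25.205

c = 2nε²/(b − a)² = 2·1089·0.71² / 6.6² = 25.2050.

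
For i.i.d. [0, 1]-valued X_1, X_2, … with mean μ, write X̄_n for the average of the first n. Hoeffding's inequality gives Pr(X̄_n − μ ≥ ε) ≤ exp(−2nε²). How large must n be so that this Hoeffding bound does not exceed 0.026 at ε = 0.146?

86

Require exp(−2nε²) ≤ 0.026, i.e. 2nε² ≥ ln(1/0.026) = 3.649659.
So n ≥ 3.649659 / (2·0.146²) = 85.608.
The smallest integer n is 86.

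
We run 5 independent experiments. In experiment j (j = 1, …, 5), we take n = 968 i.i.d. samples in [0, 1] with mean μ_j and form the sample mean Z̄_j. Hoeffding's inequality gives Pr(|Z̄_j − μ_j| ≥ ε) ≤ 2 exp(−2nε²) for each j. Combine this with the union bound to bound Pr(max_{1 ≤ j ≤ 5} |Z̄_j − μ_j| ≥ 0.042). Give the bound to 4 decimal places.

0.3287

Per-experiment Hoeffding bound: 2·exp(−2·968·0.042²) = 2·exp(−3.41510) = 0.065746.
Union bound over 5 events: 5·0.065746 = 0.32873.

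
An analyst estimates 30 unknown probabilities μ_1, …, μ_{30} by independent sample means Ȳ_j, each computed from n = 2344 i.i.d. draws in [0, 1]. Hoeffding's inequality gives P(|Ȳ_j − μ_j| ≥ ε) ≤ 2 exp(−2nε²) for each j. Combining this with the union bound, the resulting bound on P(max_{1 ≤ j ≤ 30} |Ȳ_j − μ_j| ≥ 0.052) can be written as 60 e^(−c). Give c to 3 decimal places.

Union bound over the 30 events: P(max_{1 ≤ j ≤ 30} |Ȳ_j − μ_j| ≥ 0.052) ≤ 30·2·exp(−2nε²) = 60 exp(−2·2344·0.052²).
So c = 2·2344·0.052² = 12.6764.

12.676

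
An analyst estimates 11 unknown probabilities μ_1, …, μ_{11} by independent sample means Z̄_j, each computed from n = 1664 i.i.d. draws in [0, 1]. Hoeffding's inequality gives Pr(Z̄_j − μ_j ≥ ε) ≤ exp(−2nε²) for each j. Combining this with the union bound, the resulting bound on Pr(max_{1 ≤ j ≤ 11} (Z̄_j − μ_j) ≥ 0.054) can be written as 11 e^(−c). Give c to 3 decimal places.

Union bound over the 11 events: Pr(max_{1 ≤ j ≤ 11} (Z̄_j − μ_j) ≥ 0.054) ≤ 11·exp(−2nε²) = 11 exp(−2·1664·0.054²).
So c = 2·1664·0.054² = 9.7044.

9.704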